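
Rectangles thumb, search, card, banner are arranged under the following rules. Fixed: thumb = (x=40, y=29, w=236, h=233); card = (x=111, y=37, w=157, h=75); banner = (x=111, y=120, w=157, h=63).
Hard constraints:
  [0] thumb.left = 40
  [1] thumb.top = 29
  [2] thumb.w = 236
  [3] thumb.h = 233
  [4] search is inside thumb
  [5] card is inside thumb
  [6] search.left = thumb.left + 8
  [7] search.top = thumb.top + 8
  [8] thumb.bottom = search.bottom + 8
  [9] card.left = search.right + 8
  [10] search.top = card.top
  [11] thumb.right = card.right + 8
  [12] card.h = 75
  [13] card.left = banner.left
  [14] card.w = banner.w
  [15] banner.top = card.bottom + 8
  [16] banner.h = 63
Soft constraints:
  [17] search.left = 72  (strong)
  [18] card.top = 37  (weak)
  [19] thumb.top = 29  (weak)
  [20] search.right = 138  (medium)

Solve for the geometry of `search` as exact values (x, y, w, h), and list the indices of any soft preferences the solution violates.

search = (x=48, y=37, w=55, h=217)
violated soft preferences: 17, 20

1. search.x = 48  [search.left = thumb.left + 8]
2. search.y = 37  [search.top = thumb.top + 8]
3. search.h = 217  [thumb.bottom = search.bottom + 8]
4. search.w = 55  [card.left = search.right + 8]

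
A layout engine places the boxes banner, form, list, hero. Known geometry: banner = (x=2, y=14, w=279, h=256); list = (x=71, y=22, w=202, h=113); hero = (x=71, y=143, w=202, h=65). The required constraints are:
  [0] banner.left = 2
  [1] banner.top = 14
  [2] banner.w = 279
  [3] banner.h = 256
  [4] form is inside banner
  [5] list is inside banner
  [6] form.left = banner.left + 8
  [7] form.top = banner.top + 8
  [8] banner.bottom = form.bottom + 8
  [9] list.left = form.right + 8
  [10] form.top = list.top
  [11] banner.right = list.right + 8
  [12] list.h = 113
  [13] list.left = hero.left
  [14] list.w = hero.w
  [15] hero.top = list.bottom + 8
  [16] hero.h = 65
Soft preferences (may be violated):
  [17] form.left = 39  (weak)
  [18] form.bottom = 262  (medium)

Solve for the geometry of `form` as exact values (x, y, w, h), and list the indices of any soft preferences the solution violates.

form = (x=10, y=22, w=53, h=240)
violated soft preferences: 17

1. form.x = 10  [form.left = banner.left + 8]
2. form.y = 22  [form.top = banner.top + 8]
3. form.h = 240  [banner.bottom = form.bottom + 8]
4. form.w = 53  [list.left = form.right + 8]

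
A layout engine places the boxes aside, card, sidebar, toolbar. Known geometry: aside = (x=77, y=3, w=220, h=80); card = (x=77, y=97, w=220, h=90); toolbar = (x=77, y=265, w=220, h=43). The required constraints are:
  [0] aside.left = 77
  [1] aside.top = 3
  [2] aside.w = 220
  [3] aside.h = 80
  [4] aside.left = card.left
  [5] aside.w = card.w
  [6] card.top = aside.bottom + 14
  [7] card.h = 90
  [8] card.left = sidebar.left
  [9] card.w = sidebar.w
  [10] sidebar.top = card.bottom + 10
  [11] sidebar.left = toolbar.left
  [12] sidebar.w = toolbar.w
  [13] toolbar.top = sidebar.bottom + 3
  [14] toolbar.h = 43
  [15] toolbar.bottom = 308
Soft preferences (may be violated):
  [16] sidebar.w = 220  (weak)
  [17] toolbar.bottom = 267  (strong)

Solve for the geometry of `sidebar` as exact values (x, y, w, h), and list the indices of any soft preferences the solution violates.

1. sidebar.x = 77  [card.left = sidebar.left]
2. sidebar.w = 220  [card.w = sidebar.w]
3. sidebar.y = 197  [sidebar.top = card.bottom + 10]
4. sidebar.h = 65  [toolbar.top = sidebar.bottom + 3]

sidebar = (x=77, y=197, w=220, h=65)
violated soft preferences: 17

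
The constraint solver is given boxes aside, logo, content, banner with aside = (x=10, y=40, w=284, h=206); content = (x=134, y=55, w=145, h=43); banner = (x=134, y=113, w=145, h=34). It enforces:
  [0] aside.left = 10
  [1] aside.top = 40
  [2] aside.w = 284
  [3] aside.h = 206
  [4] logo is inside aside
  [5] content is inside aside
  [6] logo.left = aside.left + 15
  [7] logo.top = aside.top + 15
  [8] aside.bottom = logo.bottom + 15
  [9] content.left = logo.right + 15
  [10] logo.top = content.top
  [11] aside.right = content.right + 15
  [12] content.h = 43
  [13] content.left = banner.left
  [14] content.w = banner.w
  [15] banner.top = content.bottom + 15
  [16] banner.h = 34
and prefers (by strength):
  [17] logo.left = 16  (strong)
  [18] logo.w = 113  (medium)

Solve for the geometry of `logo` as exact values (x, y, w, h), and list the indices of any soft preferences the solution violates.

1. logo.x = 25  [logo.left = aside.left + 15]
2. logo.y = 55  [logo.top = aside.top + 15]
3. logo.h = 176  [aside.bottom = logo.bottom + 15]
4. logo.w = 94  [content.left = logo.right + 15]

logo = (x=25, y=55, w=94, h=176)
violated soft preferences: 17, 18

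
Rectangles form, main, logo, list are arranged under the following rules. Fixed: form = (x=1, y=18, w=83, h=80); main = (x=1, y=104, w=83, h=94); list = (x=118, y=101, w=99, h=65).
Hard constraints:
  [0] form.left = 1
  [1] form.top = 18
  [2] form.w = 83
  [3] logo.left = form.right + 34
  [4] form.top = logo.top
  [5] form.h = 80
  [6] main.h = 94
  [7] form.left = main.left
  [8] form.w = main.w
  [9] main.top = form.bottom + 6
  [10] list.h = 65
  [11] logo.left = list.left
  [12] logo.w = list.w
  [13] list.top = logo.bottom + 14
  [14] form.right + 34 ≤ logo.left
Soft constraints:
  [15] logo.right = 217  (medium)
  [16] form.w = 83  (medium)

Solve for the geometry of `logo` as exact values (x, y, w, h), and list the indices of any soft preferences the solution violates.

1. logo.x = 118  [logo.left = form.right + 34]
2. logo.y = 18  [form.top = logo.top]
3. logo.w = 99  [logo.w = list.w]
4. logo.h = 69  [list.top = logo.bottom + 14]

logo = (x=118, y=18, w=99, h=69)
violated soft preferences: none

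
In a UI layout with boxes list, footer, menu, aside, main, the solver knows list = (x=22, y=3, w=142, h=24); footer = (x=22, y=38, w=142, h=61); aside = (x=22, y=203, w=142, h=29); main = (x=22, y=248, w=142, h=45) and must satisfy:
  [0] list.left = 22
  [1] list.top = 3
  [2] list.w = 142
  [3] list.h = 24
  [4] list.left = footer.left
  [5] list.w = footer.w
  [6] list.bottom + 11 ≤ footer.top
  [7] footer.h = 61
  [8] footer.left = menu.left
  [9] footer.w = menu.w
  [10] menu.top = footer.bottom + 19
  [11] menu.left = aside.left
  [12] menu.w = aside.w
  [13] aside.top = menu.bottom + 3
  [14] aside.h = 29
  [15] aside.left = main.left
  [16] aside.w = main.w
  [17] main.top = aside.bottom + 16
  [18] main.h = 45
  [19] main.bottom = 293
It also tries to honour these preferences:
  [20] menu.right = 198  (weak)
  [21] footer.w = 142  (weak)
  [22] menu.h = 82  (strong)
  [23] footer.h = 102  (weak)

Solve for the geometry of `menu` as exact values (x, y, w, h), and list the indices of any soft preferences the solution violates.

1. menu.x = 22  [footer.left = menu.left]
2. menu.w = 142  [footer.w = menu.w]
3. menu.y = 118  [menu.top = footer.bottom + 19]
4. menu.h = 82  [aside.top = menu.bottom + 3]

menu = (x=22, y=118, w=142, h=82)
violated soft preferences: 20, 23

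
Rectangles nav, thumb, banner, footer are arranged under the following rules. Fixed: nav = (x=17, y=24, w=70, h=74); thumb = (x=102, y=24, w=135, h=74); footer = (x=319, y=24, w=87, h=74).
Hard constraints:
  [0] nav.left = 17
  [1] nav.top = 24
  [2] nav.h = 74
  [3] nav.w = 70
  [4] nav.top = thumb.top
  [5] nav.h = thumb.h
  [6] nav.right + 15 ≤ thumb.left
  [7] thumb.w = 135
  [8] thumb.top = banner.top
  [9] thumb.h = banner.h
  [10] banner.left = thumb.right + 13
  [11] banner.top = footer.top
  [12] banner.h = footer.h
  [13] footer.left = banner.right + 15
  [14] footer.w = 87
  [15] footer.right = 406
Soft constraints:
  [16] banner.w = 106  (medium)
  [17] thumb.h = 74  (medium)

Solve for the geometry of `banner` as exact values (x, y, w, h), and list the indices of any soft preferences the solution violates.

banner = (x=250, y=24, w=54, h=74)
violated soft preferences: 16

1. banner.y = 24  [thumb.top = banner.top]
2. banner.h = 74  [thumb.h = banner.h]
3. banner.x = 250  [banner.left = thumb.right + 13]
4. banner.w = 54  [footer.left = banner.right + 15]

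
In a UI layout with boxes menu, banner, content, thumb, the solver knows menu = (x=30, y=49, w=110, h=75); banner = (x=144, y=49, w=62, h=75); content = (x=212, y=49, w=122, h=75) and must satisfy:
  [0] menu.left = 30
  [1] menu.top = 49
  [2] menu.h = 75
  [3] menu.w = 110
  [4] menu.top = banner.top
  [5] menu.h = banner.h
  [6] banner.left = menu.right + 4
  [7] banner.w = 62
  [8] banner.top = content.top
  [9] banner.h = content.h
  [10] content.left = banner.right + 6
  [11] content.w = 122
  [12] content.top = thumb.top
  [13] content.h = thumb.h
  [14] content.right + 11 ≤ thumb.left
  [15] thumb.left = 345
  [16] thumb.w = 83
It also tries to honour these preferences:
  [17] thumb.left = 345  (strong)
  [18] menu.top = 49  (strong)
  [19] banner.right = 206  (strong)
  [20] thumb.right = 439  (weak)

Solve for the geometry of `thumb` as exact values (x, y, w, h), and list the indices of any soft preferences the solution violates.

thumb = (x=345, y=49, w=83, h=75)
violated soft preferences: 20

1. thumb.y = 49  [content.top = thumb.top]
2. thumb.h = 75  [content.h = thumb.h]
3. thumb.x = 345  [thumb.left = 345]
4. thumb.w = 83  [thumb.w = 83]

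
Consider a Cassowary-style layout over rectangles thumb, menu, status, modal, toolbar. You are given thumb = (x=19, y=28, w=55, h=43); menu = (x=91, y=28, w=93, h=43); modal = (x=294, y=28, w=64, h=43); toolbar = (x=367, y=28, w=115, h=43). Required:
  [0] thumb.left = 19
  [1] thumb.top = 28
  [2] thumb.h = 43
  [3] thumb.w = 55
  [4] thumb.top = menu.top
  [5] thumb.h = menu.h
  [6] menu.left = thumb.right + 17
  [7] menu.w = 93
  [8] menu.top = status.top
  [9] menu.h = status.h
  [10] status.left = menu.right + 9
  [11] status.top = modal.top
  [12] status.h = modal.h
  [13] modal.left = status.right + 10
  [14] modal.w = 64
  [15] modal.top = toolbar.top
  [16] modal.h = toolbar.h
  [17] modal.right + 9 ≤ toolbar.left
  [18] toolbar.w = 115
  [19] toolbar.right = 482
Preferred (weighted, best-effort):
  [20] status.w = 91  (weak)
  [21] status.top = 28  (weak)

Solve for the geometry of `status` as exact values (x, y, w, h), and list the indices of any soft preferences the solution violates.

1. status.y = 28  [menu.top = status.top]
2. status.h = 43  [menu.h = status.h]
3. status.x = 193  [status.left = menu.right + 9]
4. status.w = 91  [modal.left = status.right + 10]

status = (x=193, y=28, w=91, h=43)
violated soft preferences: none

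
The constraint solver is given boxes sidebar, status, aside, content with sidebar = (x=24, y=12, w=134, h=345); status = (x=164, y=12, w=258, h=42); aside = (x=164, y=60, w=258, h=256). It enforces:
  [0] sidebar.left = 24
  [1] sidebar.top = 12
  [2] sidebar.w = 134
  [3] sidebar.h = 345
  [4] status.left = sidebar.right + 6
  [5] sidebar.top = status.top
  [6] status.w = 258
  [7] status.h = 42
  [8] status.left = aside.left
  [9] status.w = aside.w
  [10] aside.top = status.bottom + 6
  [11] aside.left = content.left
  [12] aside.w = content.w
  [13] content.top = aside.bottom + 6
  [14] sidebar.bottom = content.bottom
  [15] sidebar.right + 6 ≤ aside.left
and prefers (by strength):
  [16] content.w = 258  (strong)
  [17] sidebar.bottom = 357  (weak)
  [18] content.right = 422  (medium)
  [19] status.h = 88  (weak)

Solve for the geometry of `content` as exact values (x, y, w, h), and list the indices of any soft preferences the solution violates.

content = (x=164, y=322, w=258, h=35)
violated soft preferences: 19

1. content.x = 164  [aside.left = content.left]
2. content.w = 258  [aside.w = content.w]
3. content.y = 322  [content.top = aside.bottom + 6]
4. content.h = 35  [sidebar.bottom = content.bottom]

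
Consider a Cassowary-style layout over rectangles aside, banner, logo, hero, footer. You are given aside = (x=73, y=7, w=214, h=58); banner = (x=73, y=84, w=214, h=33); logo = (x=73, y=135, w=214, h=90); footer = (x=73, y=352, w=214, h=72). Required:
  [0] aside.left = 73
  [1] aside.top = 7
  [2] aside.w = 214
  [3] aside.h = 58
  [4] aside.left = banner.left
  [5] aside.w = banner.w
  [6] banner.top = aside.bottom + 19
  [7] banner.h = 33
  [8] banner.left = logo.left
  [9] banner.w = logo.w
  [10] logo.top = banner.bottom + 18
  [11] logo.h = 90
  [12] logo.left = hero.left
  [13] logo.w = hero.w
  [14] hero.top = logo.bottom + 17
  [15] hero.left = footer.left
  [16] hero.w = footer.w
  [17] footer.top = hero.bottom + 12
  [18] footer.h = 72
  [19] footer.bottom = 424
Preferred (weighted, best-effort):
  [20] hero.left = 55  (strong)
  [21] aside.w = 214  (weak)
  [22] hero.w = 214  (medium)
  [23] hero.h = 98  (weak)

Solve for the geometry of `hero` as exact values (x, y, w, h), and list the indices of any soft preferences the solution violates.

1. hero.x = 73  [logo.left = hero.left]
2. hero.w = 214  [logo.w = hero.w]
3. hero.y = 242  [hero.top = logo.bottom + 17]
4. hero.h = 98  [footer.top = hero.bottom + 12]

hero = (x=73, y=242, w=214, h=98)
violated soft preferences: 20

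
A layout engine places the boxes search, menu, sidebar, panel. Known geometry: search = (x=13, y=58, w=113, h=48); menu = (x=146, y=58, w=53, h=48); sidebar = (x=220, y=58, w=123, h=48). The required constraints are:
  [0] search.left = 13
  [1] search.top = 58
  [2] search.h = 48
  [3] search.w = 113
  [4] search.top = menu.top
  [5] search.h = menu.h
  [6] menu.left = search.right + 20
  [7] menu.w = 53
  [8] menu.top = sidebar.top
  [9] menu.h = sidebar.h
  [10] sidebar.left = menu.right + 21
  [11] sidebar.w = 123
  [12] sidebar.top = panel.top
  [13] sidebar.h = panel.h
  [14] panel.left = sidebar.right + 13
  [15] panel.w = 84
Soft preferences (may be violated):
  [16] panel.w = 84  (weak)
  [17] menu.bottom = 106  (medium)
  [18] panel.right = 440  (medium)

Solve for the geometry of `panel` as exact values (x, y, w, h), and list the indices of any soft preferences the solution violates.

1. panel.y = 58  [sidebar.top = panel.top]
2. panel.h = 48  [sidebar.h = panel.h]
3. panel.x = 356  [panel.left = sidebar.right + 13]
4. panel.w = 84  [panel.w = 84]

panel = (x=356, y=58, w=84, h=48)
violated soft preferences: none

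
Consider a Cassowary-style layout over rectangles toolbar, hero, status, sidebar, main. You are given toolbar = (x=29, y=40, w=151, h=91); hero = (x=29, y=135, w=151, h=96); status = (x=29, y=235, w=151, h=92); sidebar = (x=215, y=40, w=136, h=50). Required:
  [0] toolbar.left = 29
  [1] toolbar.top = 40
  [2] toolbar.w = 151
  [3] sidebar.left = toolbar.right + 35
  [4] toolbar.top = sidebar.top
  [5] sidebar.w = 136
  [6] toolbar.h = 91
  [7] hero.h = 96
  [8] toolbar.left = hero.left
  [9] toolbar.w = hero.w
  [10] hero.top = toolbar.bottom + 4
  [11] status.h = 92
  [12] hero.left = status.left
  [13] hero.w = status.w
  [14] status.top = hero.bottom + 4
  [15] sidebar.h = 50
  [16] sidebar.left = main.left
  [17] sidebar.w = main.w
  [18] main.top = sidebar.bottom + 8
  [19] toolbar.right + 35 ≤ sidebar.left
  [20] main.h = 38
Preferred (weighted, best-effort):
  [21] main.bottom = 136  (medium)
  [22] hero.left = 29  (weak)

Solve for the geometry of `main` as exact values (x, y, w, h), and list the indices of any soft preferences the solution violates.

1. main.x = 215  [sidebar.left = main.left]
2. main.w = 136  [sidebar.w = main.w]
3. main.y = 98  [main.top = sidebar.bottom + 8]
4. main.h = 38  [main.h = 38]

main = (x=215, y=98, w=136, h=38)
violated soft preferences: none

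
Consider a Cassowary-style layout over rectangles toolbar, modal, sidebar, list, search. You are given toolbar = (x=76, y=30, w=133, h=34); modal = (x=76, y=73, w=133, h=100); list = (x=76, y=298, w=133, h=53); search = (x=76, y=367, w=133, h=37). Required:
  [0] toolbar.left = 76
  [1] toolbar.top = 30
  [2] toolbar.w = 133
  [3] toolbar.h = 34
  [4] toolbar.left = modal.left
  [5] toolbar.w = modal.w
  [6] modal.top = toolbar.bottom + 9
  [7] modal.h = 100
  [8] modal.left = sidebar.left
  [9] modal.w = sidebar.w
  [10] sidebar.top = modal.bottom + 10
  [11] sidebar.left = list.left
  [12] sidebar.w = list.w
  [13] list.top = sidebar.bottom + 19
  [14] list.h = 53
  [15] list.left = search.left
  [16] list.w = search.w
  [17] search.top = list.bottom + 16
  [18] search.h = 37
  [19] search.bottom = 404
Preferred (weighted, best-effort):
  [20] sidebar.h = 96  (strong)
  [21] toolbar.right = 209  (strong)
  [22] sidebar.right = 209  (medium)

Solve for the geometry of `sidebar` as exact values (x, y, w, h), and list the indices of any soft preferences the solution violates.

sidebar = (x=76, y=183, w=133, h=96)
violated soft preferences: none

1. sidebar.x = 76  [modal.left = sidebar.left]
2. sidebar.w = 133  [modal.w = sidebar.w]
3. sidebar.y = 183  [sidebar.top = modal.bottom + 10]
4. sidebar.h = 96  [list.top = sidebar.bottom + 19]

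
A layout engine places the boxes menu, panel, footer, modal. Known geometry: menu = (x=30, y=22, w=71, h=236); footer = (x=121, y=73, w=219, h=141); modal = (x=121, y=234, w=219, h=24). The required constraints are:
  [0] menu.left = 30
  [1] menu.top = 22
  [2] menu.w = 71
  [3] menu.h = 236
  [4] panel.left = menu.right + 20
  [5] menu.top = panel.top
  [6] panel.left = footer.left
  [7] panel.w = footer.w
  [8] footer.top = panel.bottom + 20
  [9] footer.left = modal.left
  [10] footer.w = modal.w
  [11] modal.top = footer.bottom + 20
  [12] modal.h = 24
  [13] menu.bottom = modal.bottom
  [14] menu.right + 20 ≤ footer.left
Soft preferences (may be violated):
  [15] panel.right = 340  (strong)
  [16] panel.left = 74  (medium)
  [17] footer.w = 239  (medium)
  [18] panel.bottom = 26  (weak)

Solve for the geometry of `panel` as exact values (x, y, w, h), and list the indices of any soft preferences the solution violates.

panel = (x=121, y=22, w=219, h=31)
violated soft preferences: 16, 17, 18

1. panel.x = 121  [panel.left = menu.right + 20]
2. panel.y = 22  [menu.top = panel.top]
3. panel.w = 219  [panel.w = footer.w]
4. panel.h = 31  [footer.top = panel.bottom + 20]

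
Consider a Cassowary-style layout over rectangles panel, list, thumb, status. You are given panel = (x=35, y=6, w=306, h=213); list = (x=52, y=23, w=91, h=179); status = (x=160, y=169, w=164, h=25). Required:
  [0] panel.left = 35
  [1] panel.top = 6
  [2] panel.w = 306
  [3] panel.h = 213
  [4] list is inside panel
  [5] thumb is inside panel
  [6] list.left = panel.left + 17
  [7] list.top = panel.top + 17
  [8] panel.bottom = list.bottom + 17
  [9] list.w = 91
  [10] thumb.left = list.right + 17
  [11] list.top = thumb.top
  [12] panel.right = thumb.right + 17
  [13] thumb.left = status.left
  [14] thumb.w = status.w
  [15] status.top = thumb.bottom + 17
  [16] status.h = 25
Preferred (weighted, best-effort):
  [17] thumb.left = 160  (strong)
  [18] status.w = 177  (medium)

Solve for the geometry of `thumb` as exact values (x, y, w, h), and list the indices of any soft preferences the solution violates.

1. thumb.x = 160  [thumb.left = list.right + 17]
2. thumb.y = 23  [list.top = thumb.top]
3. thumb.w = 164  [panel.right = thumb.right + 17]
4. thumb.h = 129  [status.top = thumb.bottom + 17]

thumb = (x=160, y=23, w=164, h=129)
violated soft preferences: 18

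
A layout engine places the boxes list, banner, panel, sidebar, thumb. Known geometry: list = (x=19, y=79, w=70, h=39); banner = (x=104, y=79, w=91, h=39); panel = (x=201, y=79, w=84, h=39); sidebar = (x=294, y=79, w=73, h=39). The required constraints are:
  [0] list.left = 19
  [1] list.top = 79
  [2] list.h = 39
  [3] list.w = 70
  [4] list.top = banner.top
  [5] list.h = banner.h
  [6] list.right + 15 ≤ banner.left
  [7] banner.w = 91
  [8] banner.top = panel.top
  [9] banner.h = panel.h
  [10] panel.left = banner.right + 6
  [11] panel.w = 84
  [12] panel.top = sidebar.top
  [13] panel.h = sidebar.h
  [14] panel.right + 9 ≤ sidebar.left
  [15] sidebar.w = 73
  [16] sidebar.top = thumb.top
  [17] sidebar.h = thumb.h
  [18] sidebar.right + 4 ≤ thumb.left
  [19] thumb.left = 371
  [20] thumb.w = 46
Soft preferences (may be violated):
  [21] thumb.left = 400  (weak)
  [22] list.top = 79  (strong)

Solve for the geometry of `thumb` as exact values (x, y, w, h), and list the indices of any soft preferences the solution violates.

thumb = (x=371, y=79, w=46, h=39)
violated soft preferences: 21

1. thumb.y = 79  [sidebar.top = thumb.top]
2. thumb.h = 39  [sidebar.h = thumb.h]
3. thumb.x = 371  [thumb.left = 371]
4. thumb.w = 46  [thumb.w = 46]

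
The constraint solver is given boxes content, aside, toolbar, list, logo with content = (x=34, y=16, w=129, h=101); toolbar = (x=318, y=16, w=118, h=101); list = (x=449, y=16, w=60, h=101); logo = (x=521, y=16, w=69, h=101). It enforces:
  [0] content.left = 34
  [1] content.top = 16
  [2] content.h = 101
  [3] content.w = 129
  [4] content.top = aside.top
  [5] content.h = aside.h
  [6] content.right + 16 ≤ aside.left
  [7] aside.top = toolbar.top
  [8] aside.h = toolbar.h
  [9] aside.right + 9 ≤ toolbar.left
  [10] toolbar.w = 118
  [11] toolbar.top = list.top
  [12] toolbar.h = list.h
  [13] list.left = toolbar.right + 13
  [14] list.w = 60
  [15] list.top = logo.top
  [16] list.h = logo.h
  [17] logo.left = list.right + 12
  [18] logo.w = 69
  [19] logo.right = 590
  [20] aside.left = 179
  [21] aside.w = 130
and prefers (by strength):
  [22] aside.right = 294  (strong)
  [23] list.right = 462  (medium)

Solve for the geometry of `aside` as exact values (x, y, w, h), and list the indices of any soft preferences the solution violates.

1. aside.y = 16  [content.top = aside.top]
2. aside.h = 101  [content.h = aside.h]
3. aside.x = 179  [aside.left = 179]
4. aside.w = 130  [aside.w = 130]

aside = (x=179, y=16, w=130, h=101)
violated soft preferences: 22, 23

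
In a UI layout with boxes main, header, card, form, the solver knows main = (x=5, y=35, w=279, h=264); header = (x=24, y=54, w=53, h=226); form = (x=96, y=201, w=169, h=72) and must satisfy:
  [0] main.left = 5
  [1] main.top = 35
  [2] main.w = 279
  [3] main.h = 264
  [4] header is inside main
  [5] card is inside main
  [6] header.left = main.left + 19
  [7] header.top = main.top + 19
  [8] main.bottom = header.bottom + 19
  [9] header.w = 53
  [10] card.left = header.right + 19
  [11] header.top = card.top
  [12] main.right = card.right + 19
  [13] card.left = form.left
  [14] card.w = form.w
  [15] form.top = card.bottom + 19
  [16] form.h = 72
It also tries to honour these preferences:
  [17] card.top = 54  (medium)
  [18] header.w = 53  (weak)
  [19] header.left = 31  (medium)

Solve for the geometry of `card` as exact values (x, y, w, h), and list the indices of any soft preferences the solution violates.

1. card.x = 96  [card.left = header.right + 19]
2. card.y = 54  [header.top = card.top]
3. card.w = 169  [main.right = card.right + 19]
4. card.h = 128  [form.top = card.bottom + 19]

card = (x=96, y=54, w=169, h=128)
violated soft preferences: 19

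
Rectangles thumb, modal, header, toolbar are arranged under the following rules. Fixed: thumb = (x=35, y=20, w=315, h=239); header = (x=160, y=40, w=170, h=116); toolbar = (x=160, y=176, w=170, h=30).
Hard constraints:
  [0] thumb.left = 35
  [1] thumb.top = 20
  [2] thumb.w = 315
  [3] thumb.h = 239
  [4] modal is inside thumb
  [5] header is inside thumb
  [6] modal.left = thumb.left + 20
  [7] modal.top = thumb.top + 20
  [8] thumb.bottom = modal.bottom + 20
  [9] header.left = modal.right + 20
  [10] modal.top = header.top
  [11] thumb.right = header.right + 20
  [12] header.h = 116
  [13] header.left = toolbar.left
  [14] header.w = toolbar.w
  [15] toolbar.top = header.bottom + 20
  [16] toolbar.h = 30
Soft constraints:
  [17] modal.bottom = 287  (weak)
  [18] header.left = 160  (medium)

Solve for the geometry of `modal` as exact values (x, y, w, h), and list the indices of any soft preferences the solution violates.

1. modal.x = 55  [modal.left = thumb.left + 20]
2. modal.y = 40  [modal.top = thumb.top + 20]
3. modal.h = 199  [thumb.bottom = modal.bottom + 20]
4. modal.w = 85  [header.left = modal.right + 20]

modal = (x=55, y=40, w=85, h=199)
violated soft preferences: 17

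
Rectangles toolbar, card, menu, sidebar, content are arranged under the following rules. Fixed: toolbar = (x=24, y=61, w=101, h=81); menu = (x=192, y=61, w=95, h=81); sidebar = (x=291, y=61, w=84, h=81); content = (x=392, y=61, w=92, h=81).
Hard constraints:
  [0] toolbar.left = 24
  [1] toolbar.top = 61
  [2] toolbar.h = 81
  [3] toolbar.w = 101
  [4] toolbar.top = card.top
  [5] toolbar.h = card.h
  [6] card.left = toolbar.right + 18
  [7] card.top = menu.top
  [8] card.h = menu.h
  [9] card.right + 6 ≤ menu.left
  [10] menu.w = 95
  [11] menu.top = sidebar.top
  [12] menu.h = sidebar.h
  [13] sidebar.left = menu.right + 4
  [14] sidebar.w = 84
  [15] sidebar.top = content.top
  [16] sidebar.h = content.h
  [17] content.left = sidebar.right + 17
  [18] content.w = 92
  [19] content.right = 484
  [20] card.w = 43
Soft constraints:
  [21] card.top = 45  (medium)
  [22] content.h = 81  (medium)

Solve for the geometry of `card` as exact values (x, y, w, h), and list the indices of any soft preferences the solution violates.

1. card.y = 61  [toolbar.top = card.top]
2. card.h = 81  [toolbar.h = card.h]
3. card.x = 143  [card.left = toolbar.right + 18]
4. card.w = 43  [card.w = 43]

card = (x=143, y=61, w=43, h=81)
violated soft preferences: 21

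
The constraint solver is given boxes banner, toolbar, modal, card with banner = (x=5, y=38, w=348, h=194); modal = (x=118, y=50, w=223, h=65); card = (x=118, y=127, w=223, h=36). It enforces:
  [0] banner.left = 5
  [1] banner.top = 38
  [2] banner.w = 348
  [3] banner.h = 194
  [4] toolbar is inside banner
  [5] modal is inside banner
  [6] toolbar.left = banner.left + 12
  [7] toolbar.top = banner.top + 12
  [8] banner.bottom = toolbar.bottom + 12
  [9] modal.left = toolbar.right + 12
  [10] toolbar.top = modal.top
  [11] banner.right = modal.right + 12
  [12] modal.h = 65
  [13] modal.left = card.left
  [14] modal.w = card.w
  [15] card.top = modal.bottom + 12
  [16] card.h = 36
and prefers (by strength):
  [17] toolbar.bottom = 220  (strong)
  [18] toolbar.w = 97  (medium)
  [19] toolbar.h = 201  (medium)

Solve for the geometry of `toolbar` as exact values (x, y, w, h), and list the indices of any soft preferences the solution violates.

1. toolbar.x = 17  [toolbar.left = banner.left + 12]
2. toolbar.y = 50  [toolbar.top = banner.top + 12]
3. toolbar.h = 170  [banner.bottom = toolbar.bottom + 12]
4. toolbar.w = 89  [modal.left = toolbar.right + 12]

toolbar = (x=17, y=50, w=89, h=170)
violated soft preferences: 18, 19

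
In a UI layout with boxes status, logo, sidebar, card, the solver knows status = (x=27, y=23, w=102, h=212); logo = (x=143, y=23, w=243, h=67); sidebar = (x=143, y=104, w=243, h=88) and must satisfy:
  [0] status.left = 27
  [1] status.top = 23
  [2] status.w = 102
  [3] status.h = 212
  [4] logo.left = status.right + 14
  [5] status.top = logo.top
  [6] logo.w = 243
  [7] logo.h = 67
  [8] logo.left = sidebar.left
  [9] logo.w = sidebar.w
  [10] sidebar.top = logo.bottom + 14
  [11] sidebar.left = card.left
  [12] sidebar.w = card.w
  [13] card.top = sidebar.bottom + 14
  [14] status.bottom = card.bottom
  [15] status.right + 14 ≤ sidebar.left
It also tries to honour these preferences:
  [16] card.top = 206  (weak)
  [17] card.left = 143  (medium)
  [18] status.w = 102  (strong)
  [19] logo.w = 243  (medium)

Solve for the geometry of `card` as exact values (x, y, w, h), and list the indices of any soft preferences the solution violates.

1. card.x = 143  [sidebar.left = card.left]
2. card.w = 243  [sidebar.w = card.w]
3. card.y = 206  [card.top = sidebar.bottom + 14]
4. card.h = 29  [status.bottom = card.bottom]

card = (x=143, y=206, w=243, h=29)
violated soft preferences: none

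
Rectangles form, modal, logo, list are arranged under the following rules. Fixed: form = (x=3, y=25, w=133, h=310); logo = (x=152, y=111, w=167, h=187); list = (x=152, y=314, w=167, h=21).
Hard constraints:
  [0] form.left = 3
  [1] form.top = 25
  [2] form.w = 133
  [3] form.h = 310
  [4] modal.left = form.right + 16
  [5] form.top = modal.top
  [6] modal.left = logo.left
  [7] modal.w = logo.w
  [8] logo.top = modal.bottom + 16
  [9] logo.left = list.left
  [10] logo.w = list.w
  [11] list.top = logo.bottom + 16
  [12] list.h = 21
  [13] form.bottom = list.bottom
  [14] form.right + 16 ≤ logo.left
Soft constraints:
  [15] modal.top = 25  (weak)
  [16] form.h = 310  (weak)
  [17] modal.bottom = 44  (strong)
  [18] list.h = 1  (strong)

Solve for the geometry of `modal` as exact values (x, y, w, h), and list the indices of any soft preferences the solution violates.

modal = (x=152, y=25, w=167, h=70)
violated soft preferences: 17, 18

1. modal.x = 152  [modal.left = form.right + 16]
2. modal.y = 25  [form.top = modal.top]
3. modal.w = 167  [modal.w = logo.w]
4. modal.h = 70  [logo.top = modal.bottom + 16]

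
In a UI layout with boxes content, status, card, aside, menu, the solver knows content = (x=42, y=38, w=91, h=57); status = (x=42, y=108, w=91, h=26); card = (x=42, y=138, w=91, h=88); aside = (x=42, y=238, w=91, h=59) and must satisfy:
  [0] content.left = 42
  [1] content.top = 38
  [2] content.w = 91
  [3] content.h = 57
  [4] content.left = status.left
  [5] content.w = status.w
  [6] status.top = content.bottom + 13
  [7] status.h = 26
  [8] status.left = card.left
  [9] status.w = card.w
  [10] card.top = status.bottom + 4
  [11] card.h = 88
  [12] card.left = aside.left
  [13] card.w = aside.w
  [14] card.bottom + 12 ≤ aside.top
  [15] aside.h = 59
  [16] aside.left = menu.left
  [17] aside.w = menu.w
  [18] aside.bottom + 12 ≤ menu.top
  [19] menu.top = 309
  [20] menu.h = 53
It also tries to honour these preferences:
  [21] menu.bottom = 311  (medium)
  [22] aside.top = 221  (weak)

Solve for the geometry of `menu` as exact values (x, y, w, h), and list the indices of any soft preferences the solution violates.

menu = (x=42, y=309, w=91, h=53)
violated soft preferences: 21, 22

1. menu.x = 42  [aside.left = menu.left]
2. menu.w = 91  [aside.w = menu.w]
3. menu.y = 309  [menu.top = 309]
4. menu.h = 53  [menu.h = 53]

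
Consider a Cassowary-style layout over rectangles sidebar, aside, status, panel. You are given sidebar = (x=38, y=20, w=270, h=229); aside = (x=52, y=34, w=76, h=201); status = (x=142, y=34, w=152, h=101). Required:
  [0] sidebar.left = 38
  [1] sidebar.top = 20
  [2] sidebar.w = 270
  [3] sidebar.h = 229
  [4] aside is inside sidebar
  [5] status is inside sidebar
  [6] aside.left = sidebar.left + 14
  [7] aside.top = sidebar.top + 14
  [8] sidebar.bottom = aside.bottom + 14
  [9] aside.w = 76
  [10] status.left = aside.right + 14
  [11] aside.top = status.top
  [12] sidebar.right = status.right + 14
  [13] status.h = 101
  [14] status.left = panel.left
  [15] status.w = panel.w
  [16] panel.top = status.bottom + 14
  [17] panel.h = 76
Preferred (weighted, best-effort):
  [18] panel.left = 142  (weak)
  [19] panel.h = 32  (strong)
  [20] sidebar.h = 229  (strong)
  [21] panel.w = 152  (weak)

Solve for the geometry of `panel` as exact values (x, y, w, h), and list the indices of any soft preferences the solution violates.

panel = (x=142, y=149, w=152, h=76)
violated soft preferences: 19

1. panel.x = 142  [status.left = panel.left]
2. panel.w = 152  [status.w = panel.w]
3. panel.y = 149  [panel.top = status.bottom + 14]
4. panel.h = 76  [panel.h = 76]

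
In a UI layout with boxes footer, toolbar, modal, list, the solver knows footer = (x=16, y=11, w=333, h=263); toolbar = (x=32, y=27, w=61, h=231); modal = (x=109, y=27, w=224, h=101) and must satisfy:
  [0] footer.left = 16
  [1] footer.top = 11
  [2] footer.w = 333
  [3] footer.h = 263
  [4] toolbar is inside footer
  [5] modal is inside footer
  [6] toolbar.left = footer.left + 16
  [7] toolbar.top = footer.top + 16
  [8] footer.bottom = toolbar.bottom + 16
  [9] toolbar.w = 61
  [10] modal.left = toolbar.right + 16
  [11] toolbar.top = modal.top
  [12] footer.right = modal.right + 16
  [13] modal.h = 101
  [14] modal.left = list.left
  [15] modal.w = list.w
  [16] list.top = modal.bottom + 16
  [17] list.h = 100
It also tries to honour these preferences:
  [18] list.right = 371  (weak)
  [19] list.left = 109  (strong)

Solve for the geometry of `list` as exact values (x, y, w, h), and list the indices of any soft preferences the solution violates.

1. list.x = 109  [modal.left = list.left]
2. list.w = 224  [modal.w = list.w]
3. list.y = 144  [list.top = modal.bottom + 16]
4. list.h = 100  [list.h = 100]

list = (x=109, y=144, w=224, h=100)
violated soft preferences: 18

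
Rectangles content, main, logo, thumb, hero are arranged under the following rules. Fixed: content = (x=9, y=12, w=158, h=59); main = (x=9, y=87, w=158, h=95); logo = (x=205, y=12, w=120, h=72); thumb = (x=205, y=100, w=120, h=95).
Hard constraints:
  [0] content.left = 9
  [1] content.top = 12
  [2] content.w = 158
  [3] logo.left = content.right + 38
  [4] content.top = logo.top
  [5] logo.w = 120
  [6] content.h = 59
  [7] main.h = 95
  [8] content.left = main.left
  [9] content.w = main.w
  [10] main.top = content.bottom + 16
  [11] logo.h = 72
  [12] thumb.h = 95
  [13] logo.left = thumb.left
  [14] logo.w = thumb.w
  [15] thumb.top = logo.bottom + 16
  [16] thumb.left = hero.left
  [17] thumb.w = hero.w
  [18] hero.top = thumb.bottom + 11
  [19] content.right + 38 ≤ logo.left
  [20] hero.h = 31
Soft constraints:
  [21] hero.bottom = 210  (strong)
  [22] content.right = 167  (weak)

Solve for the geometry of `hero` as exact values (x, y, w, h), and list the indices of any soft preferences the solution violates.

hero = (x=205, y=206, w=120, h=31)
violated soft preferences: 21

1. hero.x = 205  [thumb.left = hero.left]
2. hero.w = 120  [thumb.w = hero.w]
3. hero.y = 206  [hero.top = thumb.bottom + 11]
4. hero.h = 31  [hero.h = 31]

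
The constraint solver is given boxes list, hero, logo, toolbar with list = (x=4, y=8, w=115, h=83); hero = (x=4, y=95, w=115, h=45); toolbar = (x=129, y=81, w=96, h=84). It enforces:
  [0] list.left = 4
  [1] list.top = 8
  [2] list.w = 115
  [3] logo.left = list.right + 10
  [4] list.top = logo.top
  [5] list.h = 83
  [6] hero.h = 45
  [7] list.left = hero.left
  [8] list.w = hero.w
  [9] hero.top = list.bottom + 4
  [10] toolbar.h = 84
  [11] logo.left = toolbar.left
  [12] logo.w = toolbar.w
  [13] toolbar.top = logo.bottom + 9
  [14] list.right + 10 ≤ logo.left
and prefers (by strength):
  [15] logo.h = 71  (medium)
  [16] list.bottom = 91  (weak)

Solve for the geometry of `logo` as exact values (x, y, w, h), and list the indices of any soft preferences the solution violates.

1. logo.x = 129  [logo.left = list.right + 10]
2. logo.y = 8  [list.top = logo.top]
3. logo.w = 96  [logo.w = toolbar.w]
4. logo.h = 64  [toolbar.top = logo.bottom + 9]

logo = (x=129, y=8, w=96, h=64)
violated soft preferences: 15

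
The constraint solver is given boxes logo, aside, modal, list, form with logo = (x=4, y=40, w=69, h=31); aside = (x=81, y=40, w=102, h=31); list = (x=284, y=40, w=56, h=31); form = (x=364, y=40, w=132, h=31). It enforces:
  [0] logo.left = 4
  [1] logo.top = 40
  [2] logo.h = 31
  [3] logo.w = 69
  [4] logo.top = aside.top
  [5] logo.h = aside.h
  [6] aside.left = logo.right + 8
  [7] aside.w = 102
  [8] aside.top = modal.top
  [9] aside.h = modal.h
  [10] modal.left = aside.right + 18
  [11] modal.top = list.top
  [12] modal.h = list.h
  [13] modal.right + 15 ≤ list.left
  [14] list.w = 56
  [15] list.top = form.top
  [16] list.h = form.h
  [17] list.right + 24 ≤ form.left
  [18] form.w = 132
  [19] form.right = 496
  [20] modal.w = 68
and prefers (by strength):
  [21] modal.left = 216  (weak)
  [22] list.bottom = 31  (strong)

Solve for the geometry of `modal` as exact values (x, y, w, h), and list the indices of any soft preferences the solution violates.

1. modal.y = 40  [aside.top = modal.top]
2. modal.h = 31  [aside.h = modal.h]
3. modal.x = 201  [modal.left = aside.right + 18]
4. modal.w = 68  [modal.w = 68]

modal = (x=201, y=40, w=68, h=31)
violated soft preferences: 21, 22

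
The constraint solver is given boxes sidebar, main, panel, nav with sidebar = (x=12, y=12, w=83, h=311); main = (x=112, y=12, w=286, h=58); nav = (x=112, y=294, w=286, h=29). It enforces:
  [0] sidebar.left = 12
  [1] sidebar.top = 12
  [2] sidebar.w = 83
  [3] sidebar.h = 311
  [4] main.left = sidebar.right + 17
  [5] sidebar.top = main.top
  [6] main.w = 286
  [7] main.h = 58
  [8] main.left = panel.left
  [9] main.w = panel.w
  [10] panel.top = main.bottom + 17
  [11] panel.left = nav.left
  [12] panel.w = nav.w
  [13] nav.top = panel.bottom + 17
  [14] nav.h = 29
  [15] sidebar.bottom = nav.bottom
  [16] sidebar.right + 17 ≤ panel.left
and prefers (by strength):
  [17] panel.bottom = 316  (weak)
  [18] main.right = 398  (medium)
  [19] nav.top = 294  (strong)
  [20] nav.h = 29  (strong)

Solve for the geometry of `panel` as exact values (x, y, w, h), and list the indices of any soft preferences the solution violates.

1. panel.x = 112  [main.left = panel.left]
2. panel.w = 286  [main.w = panel.w]
3. panel.y = 87  [panel.top = main.bottom + 17]
4. panel.h = 190  [nav.top = panel.bottom + 17]

panel = (x=112, y=87, w=286, h=190)
violated soft preferences: 17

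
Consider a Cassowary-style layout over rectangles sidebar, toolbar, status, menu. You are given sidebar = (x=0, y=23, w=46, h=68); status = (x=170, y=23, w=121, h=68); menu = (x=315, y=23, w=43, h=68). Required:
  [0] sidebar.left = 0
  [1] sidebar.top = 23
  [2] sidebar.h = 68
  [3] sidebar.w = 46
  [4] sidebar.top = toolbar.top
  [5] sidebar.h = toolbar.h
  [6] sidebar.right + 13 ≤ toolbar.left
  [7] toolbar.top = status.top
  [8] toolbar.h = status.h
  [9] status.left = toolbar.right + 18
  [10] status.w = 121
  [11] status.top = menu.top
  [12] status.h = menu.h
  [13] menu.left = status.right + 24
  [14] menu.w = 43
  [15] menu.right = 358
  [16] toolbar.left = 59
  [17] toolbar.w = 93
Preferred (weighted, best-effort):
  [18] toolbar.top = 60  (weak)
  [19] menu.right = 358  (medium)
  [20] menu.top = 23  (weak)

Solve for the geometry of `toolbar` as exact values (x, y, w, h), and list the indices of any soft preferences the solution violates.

1. toolbar.y = 23  [sidebar.top = toolbar.top]
2. toolbar.h = 68  [sidebar.h = toolbar.h]
3. toolbar.x = 59  [toolbar.left = 59]
4. toolbar.w = 93  [toolbar.w = 93]

toolbar = (x=59, y=23, w=93, h=68)
violated soft preferences: 18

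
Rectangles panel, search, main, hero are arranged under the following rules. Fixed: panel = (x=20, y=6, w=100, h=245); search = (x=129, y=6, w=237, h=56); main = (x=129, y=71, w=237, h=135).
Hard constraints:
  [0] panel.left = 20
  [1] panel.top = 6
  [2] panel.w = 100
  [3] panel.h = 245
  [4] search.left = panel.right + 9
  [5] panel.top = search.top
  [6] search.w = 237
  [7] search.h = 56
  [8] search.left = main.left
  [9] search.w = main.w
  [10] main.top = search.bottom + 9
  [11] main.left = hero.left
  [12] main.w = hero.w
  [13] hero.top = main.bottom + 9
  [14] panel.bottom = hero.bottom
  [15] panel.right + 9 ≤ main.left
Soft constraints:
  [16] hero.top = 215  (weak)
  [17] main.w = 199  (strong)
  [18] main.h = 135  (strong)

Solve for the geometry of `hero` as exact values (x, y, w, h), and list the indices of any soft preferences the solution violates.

hero = (x=129, y=215, w=237, h=36)
violated soft preferences: 17

1. hero.x = 129  [main.left = hero.left]
2. hero.w = 237  [main.w = hero.w]
3. hero.y = 215  [hero.top = main.bottom + 9]
4. hero.h = 36  [panel.bottom = hero.bottom]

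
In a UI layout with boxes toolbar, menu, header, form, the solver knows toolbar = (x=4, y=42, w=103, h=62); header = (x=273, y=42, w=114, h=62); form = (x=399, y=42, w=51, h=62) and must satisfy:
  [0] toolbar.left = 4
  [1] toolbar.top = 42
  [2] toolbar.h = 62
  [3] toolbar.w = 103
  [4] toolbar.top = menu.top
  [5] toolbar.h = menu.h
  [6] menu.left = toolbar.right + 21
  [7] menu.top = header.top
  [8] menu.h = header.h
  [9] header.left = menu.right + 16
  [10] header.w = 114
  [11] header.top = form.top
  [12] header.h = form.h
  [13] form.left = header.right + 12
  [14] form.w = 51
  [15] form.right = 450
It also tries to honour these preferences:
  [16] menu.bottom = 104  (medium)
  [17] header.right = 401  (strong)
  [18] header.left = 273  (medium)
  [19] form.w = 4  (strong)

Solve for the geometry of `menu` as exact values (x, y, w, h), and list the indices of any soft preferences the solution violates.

1. menu.y = 42  [toolbar.top = menu.top]
2. menu.h = 62  [toolbar.h = menu.h]
3. menu.x = 128  [menu.left = toolbar.right + 21]
4. menu.w = 129  [header.left = menu.right + 16]

menu = (x=128, y=42, w=129, h=62)
violated soft preferences: 17, 19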